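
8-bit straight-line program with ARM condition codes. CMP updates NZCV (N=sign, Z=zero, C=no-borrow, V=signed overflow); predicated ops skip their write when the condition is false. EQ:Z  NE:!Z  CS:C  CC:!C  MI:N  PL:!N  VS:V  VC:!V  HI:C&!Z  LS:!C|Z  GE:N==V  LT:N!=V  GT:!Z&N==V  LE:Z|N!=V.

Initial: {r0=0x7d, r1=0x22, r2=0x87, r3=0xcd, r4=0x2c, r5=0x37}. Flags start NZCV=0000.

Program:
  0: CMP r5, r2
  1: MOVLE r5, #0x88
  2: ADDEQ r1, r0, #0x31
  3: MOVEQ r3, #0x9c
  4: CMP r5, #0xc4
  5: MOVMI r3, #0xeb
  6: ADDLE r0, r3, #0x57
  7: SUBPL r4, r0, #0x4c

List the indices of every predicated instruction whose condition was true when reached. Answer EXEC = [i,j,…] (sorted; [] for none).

EXEC = [7]

0: ✓ CMP  NZCV=1001
1: · MOVLE
2: · ADDEQ
3: · MOVEQ
4: ✓ CMP  NZCV=0000
5: · MOVMI
6: · ADDLE
7: ✓ SUBPL  r4←0x31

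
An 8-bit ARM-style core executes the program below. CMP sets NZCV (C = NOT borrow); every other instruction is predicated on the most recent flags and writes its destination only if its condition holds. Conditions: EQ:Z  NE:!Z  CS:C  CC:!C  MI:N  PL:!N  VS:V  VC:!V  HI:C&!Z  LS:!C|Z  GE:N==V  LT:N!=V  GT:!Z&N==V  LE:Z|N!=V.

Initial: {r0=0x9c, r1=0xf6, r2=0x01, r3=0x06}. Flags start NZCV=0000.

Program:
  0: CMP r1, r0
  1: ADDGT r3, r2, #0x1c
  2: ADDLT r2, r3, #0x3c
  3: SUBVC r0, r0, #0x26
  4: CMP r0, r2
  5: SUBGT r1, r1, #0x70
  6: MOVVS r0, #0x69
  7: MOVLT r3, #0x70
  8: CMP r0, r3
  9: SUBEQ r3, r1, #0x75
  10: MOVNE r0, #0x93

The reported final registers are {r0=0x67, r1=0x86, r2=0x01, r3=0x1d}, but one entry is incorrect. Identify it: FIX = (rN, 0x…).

FIX = (r0, 0x93)

[0] flags=0010 → (cmp)
[1] flags=0010 GT?T → r3=0x1d
[2] flags=0010 LT?F → skip
[3] flags=0010 VC?T → r0=0x76
[4] flags=0010 → (cmp)
[5] flags=0010 GT?T → r1=0x86
[6] flags=0010 VS?F → skip
[7] flags=0010 LT?F → skip
[8] flags=0010 → (cmp)
[9] flags=0010 EQ?F → skip
[10] flags=0010 NE?T → r0=0x93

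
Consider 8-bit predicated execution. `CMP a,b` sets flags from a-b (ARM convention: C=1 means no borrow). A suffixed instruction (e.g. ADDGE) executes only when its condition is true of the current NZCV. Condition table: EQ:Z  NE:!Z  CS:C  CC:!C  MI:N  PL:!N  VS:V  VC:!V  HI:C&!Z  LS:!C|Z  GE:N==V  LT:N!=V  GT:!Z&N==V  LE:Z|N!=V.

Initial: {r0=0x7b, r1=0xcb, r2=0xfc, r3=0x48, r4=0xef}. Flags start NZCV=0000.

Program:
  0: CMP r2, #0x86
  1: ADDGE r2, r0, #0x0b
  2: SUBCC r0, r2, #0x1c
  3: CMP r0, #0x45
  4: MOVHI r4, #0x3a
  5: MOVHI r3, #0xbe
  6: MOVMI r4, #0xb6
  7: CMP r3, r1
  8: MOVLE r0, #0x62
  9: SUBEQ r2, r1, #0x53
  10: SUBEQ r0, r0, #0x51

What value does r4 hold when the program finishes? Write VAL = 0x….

0: ✓ CMP  NZCV=0010
1: ✓ ADDGE  r2←0x86
2: · SUBCC
3: ✓ CMP  NZCV=0010
4: ✓ MOVHI  r4←0x3a
5: ✓ MOVHI  r3←0xbe
6: · MOVMI
7: ✓ CMP  NZCV=1000
8: ✓ MOVLE  r0←0x62
9: · SUBEQ
10: · SUBEQ

VAL = 0x3a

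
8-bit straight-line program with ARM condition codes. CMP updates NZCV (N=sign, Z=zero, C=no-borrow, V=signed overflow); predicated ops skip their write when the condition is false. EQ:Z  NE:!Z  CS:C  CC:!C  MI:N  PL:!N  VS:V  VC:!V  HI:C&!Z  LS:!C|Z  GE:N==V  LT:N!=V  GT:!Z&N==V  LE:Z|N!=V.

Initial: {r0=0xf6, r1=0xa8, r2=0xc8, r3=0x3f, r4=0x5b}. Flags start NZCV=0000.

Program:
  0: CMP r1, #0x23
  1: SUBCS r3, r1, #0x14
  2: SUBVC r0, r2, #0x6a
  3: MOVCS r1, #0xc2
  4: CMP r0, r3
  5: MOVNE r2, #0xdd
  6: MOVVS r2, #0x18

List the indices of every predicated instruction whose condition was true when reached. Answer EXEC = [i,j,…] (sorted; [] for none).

[0] flags=1010 → (cmp)
[1] flags=1010 CS?T → r3=0x94
[2] flags=1010 VC?T → r0=0x5e
[3] flags=1010 CS?T → r1=0xc2
[4] flags=1001 → (cmp)
[5] flags=1001 NE?T → r2=0xdd
[6] flags=1001 VS?T → r2=0x18

EXEC = [1,2,3,5,6]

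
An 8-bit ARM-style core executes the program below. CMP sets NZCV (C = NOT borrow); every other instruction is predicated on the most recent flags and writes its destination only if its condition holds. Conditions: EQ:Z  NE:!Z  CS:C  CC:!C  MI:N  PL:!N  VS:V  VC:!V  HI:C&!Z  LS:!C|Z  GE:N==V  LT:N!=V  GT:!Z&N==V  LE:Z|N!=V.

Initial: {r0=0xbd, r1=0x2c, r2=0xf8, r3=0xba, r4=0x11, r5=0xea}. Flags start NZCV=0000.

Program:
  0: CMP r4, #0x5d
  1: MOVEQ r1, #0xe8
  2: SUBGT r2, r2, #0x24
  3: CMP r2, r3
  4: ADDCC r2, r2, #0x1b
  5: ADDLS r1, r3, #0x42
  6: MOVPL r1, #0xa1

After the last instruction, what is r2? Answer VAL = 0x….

[0] flags=1000 → (cmp)
[1] flags=1000 EQ?F → skip
[2] flags=1000 GT?F → skip
[3] flags=0010 → (cmp)
[4] flags=0010 CC?F → skip
[5] flags=0010 LS?F → skip
[6] flags=0010 PL?T → r1=0xa1

VAL = 0xf8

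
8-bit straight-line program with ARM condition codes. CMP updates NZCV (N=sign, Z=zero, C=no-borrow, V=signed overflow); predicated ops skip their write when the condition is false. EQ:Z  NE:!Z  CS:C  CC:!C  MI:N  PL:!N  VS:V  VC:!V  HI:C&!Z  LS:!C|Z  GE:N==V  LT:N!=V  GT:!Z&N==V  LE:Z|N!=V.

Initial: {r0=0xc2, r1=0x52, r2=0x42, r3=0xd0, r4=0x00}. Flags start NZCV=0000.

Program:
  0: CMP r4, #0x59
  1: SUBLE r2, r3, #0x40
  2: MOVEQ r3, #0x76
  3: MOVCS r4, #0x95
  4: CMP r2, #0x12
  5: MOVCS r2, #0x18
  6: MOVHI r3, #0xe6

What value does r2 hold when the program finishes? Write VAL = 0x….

[0] flags=1000 → (cmp)
[1] flags=1000 LE?T → r2=0x90
[2] flags=1000 EQ?F → skip
[3] flags=1000 CS?F → skip
[4] flags=0011 → (cmp)
[5] flags=0011 CS?T → r2=0x18
[6] flags=0011 HI?T → r3=0xe6

VAL = 0x18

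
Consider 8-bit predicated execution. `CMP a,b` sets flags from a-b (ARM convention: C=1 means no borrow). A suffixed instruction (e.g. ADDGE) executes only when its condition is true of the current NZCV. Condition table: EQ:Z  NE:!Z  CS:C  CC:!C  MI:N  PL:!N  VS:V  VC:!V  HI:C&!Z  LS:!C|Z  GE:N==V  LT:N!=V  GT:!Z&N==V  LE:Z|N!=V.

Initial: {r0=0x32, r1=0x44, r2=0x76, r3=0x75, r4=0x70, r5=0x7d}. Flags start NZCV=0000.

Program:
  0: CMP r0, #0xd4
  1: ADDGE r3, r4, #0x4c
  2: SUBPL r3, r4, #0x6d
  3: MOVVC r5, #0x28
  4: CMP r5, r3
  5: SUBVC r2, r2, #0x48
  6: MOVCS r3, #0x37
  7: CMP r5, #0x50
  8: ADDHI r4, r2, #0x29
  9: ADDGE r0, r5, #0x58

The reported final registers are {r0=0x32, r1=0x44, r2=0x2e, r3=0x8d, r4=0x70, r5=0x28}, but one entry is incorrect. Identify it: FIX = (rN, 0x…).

[0] flags=0000 → (cmp)
[1] flags=0000 GE?T → r3=0xbc
[2] flags=0000 PL?T → r3=0x03
[3] flags=0000 VC?T → r5=0x28
[4] flags=0010 → (cmp)
[5] flags=0010 VC?T → r2=0x2e
[6] flags=0010 CS?T → r3=0x37
[7] flags=1000 → (cmp)
[8] flags=1000 HI?F → skip
[9] flags=1000 GE?F → skip

FIX = (r3, 0x37)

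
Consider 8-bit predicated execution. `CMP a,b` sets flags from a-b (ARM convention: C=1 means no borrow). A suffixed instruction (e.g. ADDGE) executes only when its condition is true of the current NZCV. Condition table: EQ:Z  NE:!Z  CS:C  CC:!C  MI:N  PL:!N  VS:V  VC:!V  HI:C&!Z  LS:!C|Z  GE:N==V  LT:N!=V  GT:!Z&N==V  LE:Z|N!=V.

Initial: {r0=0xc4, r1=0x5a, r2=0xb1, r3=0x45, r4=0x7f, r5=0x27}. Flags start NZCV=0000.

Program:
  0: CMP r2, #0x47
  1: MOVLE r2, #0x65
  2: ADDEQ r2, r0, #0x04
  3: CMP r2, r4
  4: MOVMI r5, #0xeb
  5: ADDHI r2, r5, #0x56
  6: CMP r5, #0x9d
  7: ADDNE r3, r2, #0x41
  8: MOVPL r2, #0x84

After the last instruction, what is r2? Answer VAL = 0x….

0: ✓ CMP  NZCV=0011
1: ✓ MOVLE  r2←0x65
2: · ADDEQ
3: ✓ CMP  NZCV=1000
4: ✓ MOVMI  r5←0xeb
5: · ADDHI
6: ✓ CMP  NZCV=0010
7: ✓ ADDNE  r3←0xa6
8: ✓ MOVPL  r2←0x84

VAL = 0x84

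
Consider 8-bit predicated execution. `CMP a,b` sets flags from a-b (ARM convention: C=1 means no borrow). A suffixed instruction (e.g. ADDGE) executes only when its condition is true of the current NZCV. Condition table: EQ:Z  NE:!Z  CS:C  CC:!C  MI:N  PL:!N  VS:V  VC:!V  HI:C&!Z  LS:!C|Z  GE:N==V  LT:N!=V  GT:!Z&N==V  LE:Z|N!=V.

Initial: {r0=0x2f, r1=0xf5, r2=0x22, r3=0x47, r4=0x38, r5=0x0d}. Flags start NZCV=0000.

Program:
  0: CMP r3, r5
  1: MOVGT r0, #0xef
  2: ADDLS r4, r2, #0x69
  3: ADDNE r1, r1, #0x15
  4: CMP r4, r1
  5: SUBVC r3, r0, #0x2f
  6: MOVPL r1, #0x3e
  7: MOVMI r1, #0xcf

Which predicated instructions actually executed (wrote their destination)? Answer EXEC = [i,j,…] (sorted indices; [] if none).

0: ✓ CMP  NZCV=0010
1: ✓ MOVGT  r0←0xef
2: · ADDLS
3: ✓ ADDNE  r1←0x0a
4: ✓ CMP  NZCV=0010
5: ✓ SUBVC  r3←0xc0
6: ✓ MOVPL  r1←0x3e
7: · MOVMI

EXEC = [1,3,5,6]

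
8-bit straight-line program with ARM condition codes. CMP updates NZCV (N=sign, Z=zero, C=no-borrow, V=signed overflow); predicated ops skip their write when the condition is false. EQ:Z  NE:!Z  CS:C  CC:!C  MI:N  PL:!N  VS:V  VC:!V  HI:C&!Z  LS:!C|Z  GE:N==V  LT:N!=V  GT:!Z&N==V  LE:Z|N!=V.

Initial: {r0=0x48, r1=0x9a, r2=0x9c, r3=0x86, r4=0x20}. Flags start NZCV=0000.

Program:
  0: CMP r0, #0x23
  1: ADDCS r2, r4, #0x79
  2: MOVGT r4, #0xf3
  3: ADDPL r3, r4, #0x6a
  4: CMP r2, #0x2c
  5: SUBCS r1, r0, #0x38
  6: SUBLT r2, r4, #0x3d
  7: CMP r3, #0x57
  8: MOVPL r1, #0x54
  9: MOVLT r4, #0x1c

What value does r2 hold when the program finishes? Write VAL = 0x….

VAL = 0xb6

[0] flags=0010 → (cmp)
[1] flags=0010 CS?T → r2=0x99
[2] flags=0010 GT?T → r4=0xf3
[3] flags=0010 PL?T → r3=0x5d
[4] flags=0011 → (cmp)
[5] flags=0011 CS?T → r1=0x10
[6] flags=0011 LT?T → r2=0xb6
[7] flags=0010 → (cmp)
[8] flags=0010 PL?T → r1=0x54
[9] flags=0010 LT?F → skip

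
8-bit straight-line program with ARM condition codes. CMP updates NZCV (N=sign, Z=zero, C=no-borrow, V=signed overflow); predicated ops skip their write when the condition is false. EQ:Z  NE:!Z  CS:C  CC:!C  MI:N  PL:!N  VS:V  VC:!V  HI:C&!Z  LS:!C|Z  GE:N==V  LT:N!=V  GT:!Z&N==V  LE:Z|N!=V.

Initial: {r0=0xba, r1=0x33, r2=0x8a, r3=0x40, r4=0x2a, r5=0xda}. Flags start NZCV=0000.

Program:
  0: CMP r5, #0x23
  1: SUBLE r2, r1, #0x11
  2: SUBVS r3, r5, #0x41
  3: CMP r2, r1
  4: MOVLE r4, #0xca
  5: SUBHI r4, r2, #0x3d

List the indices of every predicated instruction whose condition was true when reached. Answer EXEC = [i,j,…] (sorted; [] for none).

EXEC = [1,4]

0: ✓ CMP  NZCV=1010
1: ✓ SUBLE  r2←0x22
2: · SUBVS
3: ✓ CMP  NZCV=1000
4: ✓ MOVLE  r4←0xca
5: · SUBHI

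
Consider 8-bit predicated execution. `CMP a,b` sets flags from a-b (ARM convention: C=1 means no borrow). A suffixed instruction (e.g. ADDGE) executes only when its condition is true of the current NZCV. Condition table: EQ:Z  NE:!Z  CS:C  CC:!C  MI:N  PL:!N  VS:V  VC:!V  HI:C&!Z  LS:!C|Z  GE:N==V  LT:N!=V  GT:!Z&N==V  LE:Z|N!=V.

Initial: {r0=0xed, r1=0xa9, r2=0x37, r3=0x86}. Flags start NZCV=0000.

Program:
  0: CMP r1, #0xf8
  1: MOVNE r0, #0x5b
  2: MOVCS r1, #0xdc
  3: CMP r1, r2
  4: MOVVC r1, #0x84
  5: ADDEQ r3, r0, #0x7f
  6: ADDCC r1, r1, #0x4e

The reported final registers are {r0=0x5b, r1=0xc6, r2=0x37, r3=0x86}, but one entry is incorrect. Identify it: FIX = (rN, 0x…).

FIX = (r1, 0xa9)

0: ✓ CMP  NZCV=1000
1: ✓ MOVNE  r0←0x5b
2: · MOVCS
3: ✓ CMP  NZCV=0011
4: · MOVVC
5: · ADDEQ
6: · ADDCC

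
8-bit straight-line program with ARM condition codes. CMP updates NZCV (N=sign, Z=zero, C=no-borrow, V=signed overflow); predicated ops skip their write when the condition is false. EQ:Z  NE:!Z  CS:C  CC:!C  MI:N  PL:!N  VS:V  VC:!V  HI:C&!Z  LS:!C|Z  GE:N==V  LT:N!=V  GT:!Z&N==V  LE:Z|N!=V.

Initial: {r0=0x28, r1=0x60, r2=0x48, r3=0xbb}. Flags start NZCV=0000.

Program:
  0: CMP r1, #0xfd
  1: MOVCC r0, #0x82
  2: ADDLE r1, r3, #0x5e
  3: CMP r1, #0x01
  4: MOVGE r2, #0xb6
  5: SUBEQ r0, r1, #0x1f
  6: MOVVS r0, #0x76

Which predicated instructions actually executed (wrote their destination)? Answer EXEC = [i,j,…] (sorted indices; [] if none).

[0] flags=0000 → (cmp)
[1] flags=0000 CC?T → r0=0x82
[2] flags=0000 LE?F → skip
[3] flags=0010 → (cmp)
[4] flags=0010 GE?T → r2=0xb6
[5] flags=0010 EQ?F → skip
[6] flags=0010 VS?F → skip

EXEC = [1,4]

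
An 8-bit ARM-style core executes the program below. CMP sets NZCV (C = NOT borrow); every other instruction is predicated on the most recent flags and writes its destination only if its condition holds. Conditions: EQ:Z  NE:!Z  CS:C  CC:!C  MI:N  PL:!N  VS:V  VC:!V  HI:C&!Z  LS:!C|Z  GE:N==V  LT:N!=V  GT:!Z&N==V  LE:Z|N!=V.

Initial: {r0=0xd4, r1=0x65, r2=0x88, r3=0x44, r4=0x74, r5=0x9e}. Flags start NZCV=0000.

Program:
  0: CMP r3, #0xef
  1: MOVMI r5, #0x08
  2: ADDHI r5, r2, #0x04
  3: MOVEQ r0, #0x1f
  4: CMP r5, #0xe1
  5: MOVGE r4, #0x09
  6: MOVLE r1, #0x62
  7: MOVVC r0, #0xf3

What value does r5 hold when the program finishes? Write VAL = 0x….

[0] flags=0000 → (cmp)
[1] flags=0000 MI?F → skip
[2] flags=0000 HI?F → skip
[3] flags=0000 EQ?F → skip
[4] flags=1000 → (cmp)
[5] flags=1000 GE?F → skip
[6] flags=1000 LE?T → r1=0x62
[7] flags=1000 VC?T → r0=0xf3

VAL = 0x9e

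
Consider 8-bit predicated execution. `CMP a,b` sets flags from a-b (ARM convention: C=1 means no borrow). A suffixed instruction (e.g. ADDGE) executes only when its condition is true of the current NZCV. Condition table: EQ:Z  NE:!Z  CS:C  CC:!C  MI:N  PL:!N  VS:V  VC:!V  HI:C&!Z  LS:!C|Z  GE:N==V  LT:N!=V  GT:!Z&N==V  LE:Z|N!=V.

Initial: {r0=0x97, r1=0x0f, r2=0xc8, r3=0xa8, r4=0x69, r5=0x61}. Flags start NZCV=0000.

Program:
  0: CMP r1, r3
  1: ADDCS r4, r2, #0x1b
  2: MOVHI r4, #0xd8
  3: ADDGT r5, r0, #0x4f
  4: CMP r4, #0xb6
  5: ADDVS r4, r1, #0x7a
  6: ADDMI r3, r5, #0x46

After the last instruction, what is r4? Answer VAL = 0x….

[0] flags=0000 → (cmp)
[1] flags=0000 CS?F → skip
[2] flags=0000 HI?F → skip
[3] flags=0000 GT?T → r5=0xe6
[4] flags=1001 → (cmp)
[5] flags=1001 VS?T → r4=0x89
[6] flags=1001 MI?T → r3=0x2c

VAL = 0x89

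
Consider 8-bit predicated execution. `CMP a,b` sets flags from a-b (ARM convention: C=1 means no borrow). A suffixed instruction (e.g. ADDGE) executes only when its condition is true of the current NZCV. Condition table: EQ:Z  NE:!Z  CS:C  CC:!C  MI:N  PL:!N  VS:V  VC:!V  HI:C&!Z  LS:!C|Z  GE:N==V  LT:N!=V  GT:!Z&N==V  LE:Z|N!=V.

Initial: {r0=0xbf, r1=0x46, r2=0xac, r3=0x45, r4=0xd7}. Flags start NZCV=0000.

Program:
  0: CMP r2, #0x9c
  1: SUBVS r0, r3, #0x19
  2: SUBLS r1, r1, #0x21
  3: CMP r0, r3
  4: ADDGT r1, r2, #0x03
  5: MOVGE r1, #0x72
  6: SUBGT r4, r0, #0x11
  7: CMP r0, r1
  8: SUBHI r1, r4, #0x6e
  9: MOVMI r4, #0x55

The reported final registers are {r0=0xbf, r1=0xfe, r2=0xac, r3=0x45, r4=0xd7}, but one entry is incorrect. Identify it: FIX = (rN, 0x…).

FIX = (r1, 0x69)

0: ✓ CMP  NZCV=0010
1: · SUBVS
2: · SUBLS
3: ✓ CMP  NZCV=0011
4: · ADDGT
5: · MOVGE
6: · SUBGT
7: ✓ CMP  NZCV=0011
8: ✓ SUBHI  r1←0x69
9: · MOVMI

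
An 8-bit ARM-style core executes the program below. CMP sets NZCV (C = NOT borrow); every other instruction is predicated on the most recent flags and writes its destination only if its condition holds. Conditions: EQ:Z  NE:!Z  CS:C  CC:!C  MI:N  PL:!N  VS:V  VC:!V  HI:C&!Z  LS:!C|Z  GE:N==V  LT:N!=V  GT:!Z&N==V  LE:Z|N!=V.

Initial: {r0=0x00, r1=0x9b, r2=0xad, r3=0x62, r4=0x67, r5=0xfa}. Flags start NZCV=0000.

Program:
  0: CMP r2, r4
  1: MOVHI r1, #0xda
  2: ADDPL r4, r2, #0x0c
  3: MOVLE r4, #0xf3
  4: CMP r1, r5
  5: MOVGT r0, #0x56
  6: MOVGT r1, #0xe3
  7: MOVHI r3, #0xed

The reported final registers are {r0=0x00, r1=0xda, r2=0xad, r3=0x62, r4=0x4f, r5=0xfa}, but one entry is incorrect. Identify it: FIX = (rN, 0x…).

FIX = (r4, 0xf3)

0: ✓ CMP  NZCV=0011
1: ✓ MOVHI  r1←0xda
2: ✓ ADDPL  r4←0xb9
3: ✓ MOVLE  r4←0xf3
4: ✓ CMP  NZCV=1000
5: · MOVGT
6: · MOVGT
7: · MOVHI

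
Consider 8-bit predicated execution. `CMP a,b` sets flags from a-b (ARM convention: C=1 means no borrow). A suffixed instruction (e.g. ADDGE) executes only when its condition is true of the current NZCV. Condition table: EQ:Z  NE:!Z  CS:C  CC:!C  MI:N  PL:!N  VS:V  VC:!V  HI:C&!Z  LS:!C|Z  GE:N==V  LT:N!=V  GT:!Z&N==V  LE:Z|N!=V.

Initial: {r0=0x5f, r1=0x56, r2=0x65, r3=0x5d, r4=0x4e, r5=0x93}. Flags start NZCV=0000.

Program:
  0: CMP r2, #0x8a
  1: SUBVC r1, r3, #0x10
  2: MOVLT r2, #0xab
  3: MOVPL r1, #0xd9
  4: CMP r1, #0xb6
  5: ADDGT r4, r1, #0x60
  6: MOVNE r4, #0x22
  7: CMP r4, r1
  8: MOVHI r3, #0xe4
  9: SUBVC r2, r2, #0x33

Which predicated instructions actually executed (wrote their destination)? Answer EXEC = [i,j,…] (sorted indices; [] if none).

EXEC = [5,6,9]

0: ✓ CMP  NZCV=1001
1: · SUBVC
2: · MOVLT
3: · MOVPL
4: ✓ CMP  NZCV=1001
5: ✓ ADDGT  r4←0xb6
6: ✓ MOVNE  r4←0x22
7: ✓ CMP  NZCV=1000
8: · MOVHI
9: ✓ SUBVC  r2←0x32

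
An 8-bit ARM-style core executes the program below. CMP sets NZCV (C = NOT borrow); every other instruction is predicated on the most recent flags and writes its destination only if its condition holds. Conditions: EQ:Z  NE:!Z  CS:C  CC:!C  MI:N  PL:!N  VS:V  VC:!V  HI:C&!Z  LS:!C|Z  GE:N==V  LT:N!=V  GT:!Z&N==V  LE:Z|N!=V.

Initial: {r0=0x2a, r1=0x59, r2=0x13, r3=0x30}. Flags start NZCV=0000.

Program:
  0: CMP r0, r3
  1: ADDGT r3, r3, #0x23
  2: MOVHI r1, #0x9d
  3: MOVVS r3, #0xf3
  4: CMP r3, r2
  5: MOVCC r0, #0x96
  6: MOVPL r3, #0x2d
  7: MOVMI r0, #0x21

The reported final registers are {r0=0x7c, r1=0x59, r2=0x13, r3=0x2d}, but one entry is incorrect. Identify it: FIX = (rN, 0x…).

0: ✓ CMP  NZCV=1000
1: · ADDGT
2: · MOVHI
3: · MOVVS
4: ✓ CMP  NZCV=0010
5: · MOVCC
6: ✓ MOVPL  r3←0x2d
7: · MOVMI

FIX = (r0, 0x2a)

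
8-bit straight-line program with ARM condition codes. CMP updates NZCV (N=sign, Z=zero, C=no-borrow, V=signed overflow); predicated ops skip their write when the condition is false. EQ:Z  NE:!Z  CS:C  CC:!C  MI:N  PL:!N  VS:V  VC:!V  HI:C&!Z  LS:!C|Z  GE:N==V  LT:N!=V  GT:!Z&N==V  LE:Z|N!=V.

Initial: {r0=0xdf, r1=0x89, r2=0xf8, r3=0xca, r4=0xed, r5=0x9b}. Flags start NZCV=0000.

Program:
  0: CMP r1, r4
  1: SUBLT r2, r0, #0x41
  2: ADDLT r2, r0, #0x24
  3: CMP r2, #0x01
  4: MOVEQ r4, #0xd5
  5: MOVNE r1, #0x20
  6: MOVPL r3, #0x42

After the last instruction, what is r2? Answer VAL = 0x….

VAL = 0x03

[0] flags=1000 → (cmp)
[1] flags=1000 LT?T → r2=0x9e
[2] flags=1000 LT?T → r2=0x03
[3] flags=0010 → (cmp)
[4] flags=0010 EQ?F → skip
[5] flags=0010 NE?T → r1=0x20
[6] flags=0010 PL?T → r3=0x42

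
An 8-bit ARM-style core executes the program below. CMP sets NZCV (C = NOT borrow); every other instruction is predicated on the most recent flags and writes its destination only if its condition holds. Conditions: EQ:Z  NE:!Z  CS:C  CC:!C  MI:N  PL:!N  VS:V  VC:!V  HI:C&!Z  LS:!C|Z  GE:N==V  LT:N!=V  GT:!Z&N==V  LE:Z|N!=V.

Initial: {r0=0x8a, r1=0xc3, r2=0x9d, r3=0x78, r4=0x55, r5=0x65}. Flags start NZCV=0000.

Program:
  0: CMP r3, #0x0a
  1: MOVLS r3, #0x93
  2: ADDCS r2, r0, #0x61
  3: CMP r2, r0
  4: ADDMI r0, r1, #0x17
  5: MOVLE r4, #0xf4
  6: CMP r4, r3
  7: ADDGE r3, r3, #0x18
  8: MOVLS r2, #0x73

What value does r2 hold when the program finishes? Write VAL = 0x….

VAL = 0x73

0: ✓ CMP  NZCV=0010
1: · MOVLS
2: ✓ ADDCS  r2←0xeb
3: ✓ CMP  NZCV=0010
4: · ADDMI
5: · MOVLE
6: ✓ CMP  NZCV=1000
7: · ADDGE
8: ✓ MOVLS  r2←0x73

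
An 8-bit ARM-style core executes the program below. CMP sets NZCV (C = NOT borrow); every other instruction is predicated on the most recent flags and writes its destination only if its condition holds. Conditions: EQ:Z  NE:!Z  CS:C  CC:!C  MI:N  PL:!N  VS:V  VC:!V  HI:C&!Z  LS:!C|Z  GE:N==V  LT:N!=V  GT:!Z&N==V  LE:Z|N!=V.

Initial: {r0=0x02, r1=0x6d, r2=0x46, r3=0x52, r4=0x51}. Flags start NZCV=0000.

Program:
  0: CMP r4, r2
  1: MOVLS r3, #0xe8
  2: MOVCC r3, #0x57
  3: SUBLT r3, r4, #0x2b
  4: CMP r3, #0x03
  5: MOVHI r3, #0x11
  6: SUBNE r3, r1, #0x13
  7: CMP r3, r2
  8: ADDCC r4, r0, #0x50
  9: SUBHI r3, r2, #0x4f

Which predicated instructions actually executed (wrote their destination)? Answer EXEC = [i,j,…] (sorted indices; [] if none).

EXEC = [5,6,9]

[0] flags=0010 → (cmp)
[1] flags=0010 LS?F → skip
[2] flags=0010 CC?F → skip
[3] flags=0010 LT?F → skip
[4] flags=0010 → (cmp)
[5] flags=0010 HI?T → r3=0x11
[6] flags=0010 NE?T → r3=0x5a
[7] flags=0010 → (cmp)
[8] flags=0010 CC?F → skip
[9] flags=0010 HI?T → r3=0xf7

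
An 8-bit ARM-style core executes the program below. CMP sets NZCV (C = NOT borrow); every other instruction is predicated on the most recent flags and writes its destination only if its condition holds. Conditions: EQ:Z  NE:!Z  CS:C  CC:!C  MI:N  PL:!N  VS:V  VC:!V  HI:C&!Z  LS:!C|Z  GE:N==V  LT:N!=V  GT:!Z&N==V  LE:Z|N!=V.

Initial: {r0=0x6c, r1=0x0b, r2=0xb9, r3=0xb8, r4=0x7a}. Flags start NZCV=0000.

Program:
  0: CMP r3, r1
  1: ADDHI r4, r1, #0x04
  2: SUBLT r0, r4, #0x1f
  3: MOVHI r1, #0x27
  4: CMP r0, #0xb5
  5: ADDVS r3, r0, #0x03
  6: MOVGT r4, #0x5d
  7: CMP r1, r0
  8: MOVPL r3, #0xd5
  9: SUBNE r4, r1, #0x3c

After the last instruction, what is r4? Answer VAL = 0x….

VAL = 0xeb

[0] flags=1010 → (cmp)
[1] flags=1010 HI?T → r4=0x0f
[2] flags=1010 LT?T → r0=0xf0
[3] flags=1010 HI?T → r1=0x27
[4] flags=0010 → (cmp)
[5] flags=0010 VS?F → skip
[6] flags=0010 GT?T → r4=0x5d
[7] flags=0000 → (cmp)
[8] flags=0000 PL?T → r3=0xd5
[9] flags=0000 NE?T → r4=0xeb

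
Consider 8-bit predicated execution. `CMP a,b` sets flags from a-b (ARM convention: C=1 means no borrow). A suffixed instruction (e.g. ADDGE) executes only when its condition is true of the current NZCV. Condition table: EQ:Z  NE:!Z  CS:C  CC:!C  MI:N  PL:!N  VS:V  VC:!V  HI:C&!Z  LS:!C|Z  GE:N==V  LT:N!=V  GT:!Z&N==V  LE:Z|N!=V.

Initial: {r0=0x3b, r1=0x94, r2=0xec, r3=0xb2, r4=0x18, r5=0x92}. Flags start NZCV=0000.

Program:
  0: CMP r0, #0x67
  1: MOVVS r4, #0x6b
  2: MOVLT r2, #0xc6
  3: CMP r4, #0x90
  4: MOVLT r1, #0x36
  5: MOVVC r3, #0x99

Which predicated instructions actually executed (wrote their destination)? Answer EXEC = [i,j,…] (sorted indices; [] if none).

0: ✓ CMP  NZCV=1000
1: · MOVVS
2: ✓ MOVLT  r2←0xc6
3: ✓ CMP  NZCV=1001
4: · MOVLT
5: · MOVVC

EXEC = [2]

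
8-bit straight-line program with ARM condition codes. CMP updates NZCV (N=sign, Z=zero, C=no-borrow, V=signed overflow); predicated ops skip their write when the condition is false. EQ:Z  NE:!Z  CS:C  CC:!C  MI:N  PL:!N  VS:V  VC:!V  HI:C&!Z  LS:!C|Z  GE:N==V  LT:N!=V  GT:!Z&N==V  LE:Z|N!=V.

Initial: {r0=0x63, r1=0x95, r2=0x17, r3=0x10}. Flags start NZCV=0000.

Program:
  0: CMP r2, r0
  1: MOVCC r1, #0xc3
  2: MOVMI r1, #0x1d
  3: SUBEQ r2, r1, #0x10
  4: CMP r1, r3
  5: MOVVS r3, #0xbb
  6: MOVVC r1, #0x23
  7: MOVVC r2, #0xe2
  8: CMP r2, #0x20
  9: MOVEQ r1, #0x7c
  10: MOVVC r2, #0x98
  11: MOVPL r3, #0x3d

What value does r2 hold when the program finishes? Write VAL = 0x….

VAL = 0x98

[0] flags=1000 → (cmp)
[1] flags=1000 CC?T → r1=0xc3
[2] flags=1000 MI?T → r1=0x1d
[3] flags=1000 EQ?F → skip
[4] flags=0010 → (cmp)
[5] flags=0010 VS?F → skip
[6] flags=0010 VC?T → r1=0x23
[7] flags=0010 VC?T → r2=0xe2
[8] flags=1010 → (cmp)
[9] flags=1010 EQ?F → skip
[10] flags=1010 VC?T → r2=0x98
[11] flags=1010 PL?F → skip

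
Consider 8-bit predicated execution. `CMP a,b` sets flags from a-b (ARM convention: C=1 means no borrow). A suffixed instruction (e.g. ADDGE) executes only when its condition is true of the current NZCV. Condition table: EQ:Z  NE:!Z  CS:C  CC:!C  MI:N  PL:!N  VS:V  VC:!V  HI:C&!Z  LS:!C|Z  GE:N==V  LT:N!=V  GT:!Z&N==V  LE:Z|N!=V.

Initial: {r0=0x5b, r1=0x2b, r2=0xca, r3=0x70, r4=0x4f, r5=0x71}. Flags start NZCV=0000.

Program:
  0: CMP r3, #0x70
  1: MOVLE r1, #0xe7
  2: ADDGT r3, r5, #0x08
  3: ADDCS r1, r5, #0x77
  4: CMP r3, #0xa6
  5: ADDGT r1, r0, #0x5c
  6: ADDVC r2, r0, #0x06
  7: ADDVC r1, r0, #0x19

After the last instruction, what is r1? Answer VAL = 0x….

VAL = 0xb7

0: ✓ CMP  NZCV=0110
1: ✓ MOVLE  r1←0xe7
2: · ADDGT
3: ✓ ADDCS  r1←0xe8
4: ✓ CMP  NZCV=1001
5: ✓ ADDGT  r1←0xb7
6: · ADDVC
7: · ADDVC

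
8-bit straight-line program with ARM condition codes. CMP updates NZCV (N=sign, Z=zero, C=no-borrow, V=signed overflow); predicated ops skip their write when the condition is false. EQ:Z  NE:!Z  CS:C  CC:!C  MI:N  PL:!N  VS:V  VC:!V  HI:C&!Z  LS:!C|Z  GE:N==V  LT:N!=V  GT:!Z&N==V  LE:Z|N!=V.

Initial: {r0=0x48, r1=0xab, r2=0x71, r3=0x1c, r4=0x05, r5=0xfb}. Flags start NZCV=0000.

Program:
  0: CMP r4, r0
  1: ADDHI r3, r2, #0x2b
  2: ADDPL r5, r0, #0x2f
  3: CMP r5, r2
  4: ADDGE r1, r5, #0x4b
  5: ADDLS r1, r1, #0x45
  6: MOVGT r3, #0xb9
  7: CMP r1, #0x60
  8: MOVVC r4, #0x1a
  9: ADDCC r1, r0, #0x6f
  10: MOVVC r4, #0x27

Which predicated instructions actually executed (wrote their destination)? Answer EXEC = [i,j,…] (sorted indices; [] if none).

0: ✓ CMP  NZCV=1000
1: · ADDHI
2: · ADDPL
3: ✓ CMP  NZCV=1010
4: · ADDGE
5: · ADDLS
6: · MOVGT
7: ✓ CMP  NZCV=0011
8: · MOVVC
9: · ADDCC
10: · MOVVC

EXEC = []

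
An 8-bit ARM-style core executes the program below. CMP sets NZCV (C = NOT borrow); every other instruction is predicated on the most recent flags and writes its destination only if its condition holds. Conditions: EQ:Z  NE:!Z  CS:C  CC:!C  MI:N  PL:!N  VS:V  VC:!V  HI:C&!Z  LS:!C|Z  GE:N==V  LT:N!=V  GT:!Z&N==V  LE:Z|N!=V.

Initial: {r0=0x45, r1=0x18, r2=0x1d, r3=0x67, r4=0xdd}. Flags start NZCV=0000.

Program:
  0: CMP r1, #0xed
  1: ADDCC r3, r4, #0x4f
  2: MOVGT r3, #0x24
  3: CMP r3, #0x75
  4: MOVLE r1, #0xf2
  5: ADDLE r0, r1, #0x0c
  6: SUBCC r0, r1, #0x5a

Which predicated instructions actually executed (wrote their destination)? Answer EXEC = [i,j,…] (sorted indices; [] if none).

[0] flags=0000 → (cmp)
[1] flags=0000 CC?T → r3=0x2c
[2] flags=0000 GT?T → r3=0x24
[3] flags=1000 → (cmp)
[4] flags=1000 LE?T → r1=0xf2
[5] flags=1000 LE?T → r0=0xfe
[6] flags=1000 CC?T → r0=0x98

EXEC = [1,2,4,5,6]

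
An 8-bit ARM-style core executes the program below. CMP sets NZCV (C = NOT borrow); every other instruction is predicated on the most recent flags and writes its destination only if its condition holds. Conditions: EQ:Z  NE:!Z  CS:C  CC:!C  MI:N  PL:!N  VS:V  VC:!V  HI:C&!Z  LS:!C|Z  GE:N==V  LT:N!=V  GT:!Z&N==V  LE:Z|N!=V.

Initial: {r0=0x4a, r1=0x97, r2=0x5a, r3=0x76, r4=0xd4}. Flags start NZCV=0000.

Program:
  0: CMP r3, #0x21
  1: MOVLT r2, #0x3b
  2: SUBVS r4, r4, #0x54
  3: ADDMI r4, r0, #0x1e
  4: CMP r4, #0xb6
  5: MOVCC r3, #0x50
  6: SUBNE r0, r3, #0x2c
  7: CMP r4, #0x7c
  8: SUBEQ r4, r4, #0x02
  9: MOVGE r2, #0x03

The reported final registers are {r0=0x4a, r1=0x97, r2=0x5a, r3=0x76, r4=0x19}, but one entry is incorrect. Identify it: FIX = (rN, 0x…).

0: ✓ CMP  NZCV=0010
1: · MOVLT
2: · SUBVS
3: · ADDMI
4: ✓ CMP  NZCV=0010
5: · MOVCC
6: ✓ SUBNE  r0←0x4a
7: ✓ CMP  NZCV=0011
8: · SUBEQ
9: · MOVGE

FIX = (r4, 0xd4)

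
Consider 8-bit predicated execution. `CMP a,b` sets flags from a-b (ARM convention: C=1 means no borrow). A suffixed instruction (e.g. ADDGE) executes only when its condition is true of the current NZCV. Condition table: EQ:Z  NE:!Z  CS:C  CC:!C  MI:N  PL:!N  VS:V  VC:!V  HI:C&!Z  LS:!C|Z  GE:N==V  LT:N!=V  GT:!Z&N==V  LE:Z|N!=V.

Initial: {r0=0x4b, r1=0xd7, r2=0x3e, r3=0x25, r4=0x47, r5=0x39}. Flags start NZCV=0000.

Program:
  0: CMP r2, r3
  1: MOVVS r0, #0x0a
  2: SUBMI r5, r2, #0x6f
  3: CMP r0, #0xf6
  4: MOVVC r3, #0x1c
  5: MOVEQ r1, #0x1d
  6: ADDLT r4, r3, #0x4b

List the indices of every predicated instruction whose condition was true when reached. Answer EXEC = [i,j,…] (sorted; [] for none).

0: ✓ CMP  NZCV=0010
1: · MOVVS
2: · SUBMI
3: ✓ CMP  NZCV=0000
4: ✓ MOVVC  r3←0x1c
5: · MOVEQ
6: · ADDLT

EXEC = [4]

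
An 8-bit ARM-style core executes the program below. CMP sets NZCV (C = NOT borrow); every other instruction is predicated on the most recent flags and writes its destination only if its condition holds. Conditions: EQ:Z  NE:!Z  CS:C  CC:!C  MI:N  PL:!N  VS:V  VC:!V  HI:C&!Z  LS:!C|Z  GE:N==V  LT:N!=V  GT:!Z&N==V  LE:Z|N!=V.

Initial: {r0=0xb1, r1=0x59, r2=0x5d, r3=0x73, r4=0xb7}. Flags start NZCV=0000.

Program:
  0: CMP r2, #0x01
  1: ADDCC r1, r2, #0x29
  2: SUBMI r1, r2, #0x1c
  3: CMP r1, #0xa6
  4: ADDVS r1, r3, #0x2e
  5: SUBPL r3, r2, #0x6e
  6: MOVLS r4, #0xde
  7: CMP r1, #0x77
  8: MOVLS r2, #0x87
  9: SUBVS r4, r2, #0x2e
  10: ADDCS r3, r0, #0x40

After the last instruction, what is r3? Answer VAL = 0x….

[0] flags=0010 → (cmp)
[1] flags=0010 CC?F → skip
[2] flags=0010 MI?F → skip
[3] flags=1001 → (cmp)
[4] flags=1001 VS?T → r1=0xa1
[5] flags=1001 PL?F → skip
[6] flags=1001 LS?T → r4=0xde
[7] flags=0011 → (cmp)
[8] flags=0011 LS?F → skip
[9] flags=0011 VS?T → r4=0x2f
[10] flags=0011 CS?T → r3=0xf1

VAL = 0xf1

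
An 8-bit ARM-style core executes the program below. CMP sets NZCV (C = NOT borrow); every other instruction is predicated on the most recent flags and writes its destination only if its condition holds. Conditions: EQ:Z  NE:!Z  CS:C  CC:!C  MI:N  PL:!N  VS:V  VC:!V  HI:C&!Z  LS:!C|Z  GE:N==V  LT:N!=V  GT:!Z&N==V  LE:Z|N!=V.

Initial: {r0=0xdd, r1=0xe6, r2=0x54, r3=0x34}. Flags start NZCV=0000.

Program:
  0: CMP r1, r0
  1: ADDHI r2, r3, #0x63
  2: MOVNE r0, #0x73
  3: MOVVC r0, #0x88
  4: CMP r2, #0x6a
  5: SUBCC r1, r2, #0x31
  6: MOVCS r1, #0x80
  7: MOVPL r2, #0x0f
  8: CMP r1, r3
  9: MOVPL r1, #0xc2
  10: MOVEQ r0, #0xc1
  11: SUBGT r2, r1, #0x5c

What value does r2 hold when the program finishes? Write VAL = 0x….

VAL = 0x0f

0: ✓ CMP  NZCV=0010
1: ✓ ADDHI  r2←0x97
2: ✓ MOVNE  r0←0x73
3: ✓ MOVVC  r0←0x88
4: ✓ CMP  NZCV=0011
5: · SUBCC
6: ✓ MOVCS  r1←0x80
7: ✓ MOVPL  r2←0x0f
8: ✓ CMP  NZCV=0011
9: ✓ MOVPL  r1←0xc2
10: · MOVEQ
11: · SUBGT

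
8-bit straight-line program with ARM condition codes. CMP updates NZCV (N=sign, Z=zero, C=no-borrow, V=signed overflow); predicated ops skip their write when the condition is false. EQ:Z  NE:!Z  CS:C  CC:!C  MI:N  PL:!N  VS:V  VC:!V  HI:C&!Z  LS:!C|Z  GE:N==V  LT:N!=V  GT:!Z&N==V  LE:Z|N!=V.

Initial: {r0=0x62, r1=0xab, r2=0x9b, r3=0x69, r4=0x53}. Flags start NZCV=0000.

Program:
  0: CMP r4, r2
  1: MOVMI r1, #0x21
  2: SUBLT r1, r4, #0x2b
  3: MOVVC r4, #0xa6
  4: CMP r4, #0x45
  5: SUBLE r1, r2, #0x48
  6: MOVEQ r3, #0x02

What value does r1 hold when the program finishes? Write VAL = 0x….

[0] flags=1001 → (cmp)
[1] flags=1001 MI?T → r1=0x21
[2] flags=1001 LT?F → skip
[3] flags=1001 VC?F → skip
[4] flags=0010 → (cmp)
[5] flags=0010 LE?F → skip
[6] flags=0010 EQ?F → skip

VAL = 0x21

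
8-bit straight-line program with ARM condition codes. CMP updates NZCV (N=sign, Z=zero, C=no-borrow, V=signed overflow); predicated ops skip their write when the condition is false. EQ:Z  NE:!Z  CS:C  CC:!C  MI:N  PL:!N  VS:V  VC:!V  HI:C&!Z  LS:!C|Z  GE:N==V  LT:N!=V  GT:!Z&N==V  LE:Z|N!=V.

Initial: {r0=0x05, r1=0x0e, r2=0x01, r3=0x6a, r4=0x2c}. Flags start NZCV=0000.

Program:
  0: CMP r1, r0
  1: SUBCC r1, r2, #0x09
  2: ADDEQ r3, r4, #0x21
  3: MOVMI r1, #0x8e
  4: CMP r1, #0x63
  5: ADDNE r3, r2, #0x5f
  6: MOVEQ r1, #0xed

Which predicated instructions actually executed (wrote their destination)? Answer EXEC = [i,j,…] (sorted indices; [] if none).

[0] flags=0010 → (cmp)
[1] flags=0010 CC?F → skip
[2] flags=0010 EQ?F → skip
[3] flags=0010 MI?F → skip
[4] flags=1000 → (cmp)
[5] flags=1000 NE?T → r3=0x60
[6] flags=1000 EQ?F → skip

EXEC = [5]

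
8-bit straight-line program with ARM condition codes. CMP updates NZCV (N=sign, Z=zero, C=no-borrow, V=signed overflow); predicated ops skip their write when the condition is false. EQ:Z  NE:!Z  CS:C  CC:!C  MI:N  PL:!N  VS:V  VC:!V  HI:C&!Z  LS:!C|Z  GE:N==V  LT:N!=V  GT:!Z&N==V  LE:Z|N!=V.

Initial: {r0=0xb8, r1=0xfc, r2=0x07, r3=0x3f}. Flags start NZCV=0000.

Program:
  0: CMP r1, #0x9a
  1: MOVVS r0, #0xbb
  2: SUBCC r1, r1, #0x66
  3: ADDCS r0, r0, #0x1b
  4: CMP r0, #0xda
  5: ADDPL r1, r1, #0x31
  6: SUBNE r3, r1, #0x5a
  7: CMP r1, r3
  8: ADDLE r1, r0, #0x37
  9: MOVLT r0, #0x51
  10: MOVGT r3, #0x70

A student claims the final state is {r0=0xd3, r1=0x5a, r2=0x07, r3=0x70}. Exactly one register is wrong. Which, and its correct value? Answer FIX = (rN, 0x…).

FIX = (r1, 0xfc)

[0] flags=0010 → (cmp)
[1] flags=0010 VS?F → skip
[2] flags=0010 CC?F → skip
[3] flags=0010 CS?T → r0=0xd3
[4] flags=1000 → (cmp)
[5] flags=1000 PL?F → skip
[6] flags=1000 NE?T → r3=0xa2
[7] flags=0010 → (cmp)
[8] flags=0010 LE?F → skip
[9] flags=0010 LT?F → skip
[10] flags=0010 GT?T → r3=0x70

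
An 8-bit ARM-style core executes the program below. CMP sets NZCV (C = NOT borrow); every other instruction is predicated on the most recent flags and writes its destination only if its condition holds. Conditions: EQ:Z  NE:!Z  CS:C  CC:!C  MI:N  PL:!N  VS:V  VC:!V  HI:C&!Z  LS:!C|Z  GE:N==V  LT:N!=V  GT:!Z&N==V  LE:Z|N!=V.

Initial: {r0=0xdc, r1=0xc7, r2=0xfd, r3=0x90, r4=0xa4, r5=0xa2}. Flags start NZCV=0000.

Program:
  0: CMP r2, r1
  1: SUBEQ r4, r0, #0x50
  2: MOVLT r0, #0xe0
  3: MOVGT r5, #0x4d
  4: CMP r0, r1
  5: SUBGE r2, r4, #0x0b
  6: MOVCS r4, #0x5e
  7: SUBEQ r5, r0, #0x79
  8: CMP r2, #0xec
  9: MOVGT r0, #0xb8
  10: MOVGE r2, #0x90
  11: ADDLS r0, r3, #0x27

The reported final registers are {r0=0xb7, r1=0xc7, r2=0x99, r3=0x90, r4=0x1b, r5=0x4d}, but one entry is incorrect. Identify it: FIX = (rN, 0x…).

FIX = (r4, 0x5e)

[0] flags=0010 → (cmp)
[1] flags=0010 EQ?F → skip
[2] flags=0010 LT?F → skip
[3] flags=0010 GT?T → r5=0x4d
[4] flags=0010 → (cmp)
[5] flags=0010 GE?T → r2=0x99
[6] flags=0010 CS?T → r4=0x5e
[7] flags=0010 EQ?F → skip
[8] flags=1000 → (cmp)
[9] flags=1000 GT?F → skip
[10] flags=1000 GE?F → skip
[11] flags=1000 LS?T → r0=0xb7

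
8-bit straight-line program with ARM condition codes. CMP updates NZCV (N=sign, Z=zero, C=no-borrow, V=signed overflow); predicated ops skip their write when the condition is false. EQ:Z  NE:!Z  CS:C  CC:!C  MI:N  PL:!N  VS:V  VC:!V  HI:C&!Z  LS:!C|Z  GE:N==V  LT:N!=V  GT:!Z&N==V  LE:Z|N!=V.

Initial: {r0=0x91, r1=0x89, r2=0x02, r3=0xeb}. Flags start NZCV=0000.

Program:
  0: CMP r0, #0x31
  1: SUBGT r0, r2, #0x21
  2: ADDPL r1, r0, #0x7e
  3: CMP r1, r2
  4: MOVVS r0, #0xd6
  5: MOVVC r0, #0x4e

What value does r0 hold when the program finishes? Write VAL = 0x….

[0] flags=0011 → (cmp)
[1] flags=0011 GT?F → skip
[2] flags=0011 PL?T → r1=0x0f
[3] flags=0010 → (cmp)
[4] flags=0010 VS?F → skip
[5] flags=0010 VC?T → r0=0x4e

VAL = 0x4e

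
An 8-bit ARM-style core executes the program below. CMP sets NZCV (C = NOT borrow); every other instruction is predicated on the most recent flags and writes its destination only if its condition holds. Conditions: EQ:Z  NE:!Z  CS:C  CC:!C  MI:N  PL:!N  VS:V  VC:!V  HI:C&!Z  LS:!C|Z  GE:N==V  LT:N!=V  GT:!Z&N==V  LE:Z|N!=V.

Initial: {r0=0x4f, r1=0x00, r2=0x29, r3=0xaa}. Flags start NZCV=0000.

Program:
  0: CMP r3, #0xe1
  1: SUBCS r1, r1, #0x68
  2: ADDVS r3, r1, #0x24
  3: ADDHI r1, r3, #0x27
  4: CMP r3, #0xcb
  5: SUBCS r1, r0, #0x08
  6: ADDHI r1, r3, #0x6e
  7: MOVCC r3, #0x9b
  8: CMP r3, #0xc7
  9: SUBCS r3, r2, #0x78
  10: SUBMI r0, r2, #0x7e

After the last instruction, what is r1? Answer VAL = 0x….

VAL = 0x00

[0] flags=1000 → (cmp)
[1] flags=1000 CS?F → skip
[2] flags=1000 VS?F → skip
[3] flags=1000 HI?F → skip
[4] flags=1000 → (cmp)
[5] flags=1000 CS?F → skip
[6] flags=1000 HI?F → skip
[7] flags=1000 CC?T → r3=0x9b
[8] flags=1000 → (cmp)
[9] flags=1000 CS?F → skip
[10] flags=1000 MI?T → r0=0xab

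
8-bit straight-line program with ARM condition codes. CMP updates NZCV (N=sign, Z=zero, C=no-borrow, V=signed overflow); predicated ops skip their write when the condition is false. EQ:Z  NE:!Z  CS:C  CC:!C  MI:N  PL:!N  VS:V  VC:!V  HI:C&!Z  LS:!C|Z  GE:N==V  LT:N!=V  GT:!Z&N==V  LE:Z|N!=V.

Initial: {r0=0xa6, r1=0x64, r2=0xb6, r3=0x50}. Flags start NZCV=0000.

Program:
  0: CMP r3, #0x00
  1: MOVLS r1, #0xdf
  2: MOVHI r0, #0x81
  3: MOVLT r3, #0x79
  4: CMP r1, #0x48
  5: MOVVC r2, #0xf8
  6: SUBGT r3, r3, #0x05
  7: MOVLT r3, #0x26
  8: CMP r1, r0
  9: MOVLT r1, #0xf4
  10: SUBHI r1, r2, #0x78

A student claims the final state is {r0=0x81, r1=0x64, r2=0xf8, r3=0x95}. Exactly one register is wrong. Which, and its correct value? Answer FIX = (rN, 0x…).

FIX = (r3, 0x4b)

[0] flags=0010 → (cmp)
[1] flags=0010 LS?F → skip
[2] flags=0010 HI?T → r0=0x81
[3] flags=0010 LT?F → skip
[4] flags=0010 → (cmp)
[5] flags=0010 VC?T → r2=0xf8
[6] flags=0010 GT?T → r3=0x4b
[7] flags=0010 LT?F → skip
[8] flags=1001 → (cmp)
[9] flags=1001 LT?F → skip
[10] flags=1001 HI?F → skip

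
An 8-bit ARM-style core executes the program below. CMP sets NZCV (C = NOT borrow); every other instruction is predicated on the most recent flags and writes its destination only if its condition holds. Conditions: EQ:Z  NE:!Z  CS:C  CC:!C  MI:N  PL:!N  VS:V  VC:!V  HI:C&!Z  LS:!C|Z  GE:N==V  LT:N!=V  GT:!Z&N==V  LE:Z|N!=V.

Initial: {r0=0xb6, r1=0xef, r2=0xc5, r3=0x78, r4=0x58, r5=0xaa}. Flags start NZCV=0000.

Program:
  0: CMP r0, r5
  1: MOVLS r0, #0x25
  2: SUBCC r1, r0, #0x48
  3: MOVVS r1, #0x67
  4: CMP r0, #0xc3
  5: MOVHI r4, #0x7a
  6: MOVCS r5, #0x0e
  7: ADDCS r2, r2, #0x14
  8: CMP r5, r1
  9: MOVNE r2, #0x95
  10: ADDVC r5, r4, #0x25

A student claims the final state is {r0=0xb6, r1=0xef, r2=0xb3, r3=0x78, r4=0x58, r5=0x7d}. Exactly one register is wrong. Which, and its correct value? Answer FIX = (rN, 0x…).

FIX = (r2, 0x95)

[0] flags=0010 → (cmp)
[1] flags=0010 LS?F → skip
[2] flags=0010 CC?F → skip
[3] flags=0010 VS?F → skip
[4] flags=1000 → (cmp)
[5] flags=1000 HI?F → skip
[6] flags=1000 CS?F → skip
[7] flags=1000 CS?F → skip
[8] flags=1000 → (cmp)
[9] flags=1000 NE?T → r2=0x95
[10] flags=1000 VC?T → r5=0x7d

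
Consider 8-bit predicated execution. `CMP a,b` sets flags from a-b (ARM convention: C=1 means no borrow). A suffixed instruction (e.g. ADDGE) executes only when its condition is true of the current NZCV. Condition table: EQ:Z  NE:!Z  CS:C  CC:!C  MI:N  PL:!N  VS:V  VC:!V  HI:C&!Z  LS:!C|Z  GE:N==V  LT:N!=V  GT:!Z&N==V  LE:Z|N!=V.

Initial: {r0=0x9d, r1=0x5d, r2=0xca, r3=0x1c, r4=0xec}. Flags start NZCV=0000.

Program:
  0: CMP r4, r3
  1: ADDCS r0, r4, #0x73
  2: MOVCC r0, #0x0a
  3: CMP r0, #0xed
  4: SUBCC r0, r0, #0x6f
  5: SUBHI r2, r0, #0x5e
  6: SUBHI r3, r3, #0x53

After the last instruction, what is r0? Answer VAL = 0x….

VAL = 0xf0

0: ✓ CMP  NZCV=1010
1: ✓ ADDCS  r0←0x5f
2: · MOVCC
3: ✓ CMP  NZCV=0000
4: ✓ SUBCC  r0←0xf0
5: · SUBHI
6: · SUBHI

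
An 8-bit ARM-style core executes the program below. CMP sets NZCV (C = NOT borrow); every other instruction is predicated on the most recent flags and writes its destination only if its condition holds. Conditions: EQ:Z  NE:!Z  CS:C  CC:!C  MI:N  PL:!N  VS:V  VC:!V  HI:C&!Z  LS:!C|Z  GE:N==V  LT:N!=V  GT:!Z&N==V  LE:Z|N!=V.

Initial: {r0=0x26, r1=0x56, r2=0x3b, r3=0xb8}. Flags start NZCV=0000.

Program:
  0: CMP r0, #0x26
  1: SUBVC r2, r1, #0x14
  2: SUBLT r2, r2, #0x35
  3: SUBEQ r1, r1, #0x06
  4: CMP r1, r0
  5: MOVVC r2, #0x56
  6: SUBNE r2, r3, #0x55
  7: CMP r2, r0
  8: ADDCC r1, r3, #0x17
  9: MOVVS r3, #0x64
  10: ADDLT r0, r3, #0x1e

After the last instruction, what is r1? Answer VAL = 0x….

0: ✓ CMP  NZCV=0110
1: ✓ SUBVC  r2←0x42
2: · SUBLT
3: ✓ SUBEQ  r1←0x50
4: ✓ CMP  NZCV=0010
5: ✓ MOVVC  r2←0x56
6: ✓ SUBNE  r2←0x63
7: ✓ CMP  NZCV=0010
8: · ADDCC
9: · MOVVS
10: · ADDLT

VAL = 0x50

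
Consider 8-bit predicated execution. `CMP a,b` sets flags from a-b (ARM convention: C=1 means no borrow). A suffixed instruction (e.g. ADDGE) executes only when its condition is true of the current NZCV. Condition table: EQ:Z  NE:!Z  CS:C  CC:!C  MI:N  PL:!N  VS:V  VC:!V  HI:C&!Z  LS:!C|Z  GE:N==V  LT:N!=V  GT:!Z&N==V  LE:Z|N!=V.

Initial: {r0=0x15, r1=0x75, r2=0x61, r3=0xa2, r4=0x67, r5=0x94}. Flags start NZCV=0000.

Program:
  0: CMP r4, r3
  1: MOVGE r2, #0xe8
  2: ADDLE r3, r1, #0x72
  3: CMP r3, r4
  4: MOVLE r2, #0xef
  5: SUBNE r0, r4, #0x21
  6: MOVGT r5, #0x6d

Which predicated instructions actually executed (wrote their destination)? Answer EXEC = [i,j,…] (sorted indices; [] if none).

[0] flags=1001 → (cmp)
[1] flags=1001 GE?T → r2=0xe8
[2] flags=1001 LE?F → skip
[3] flags=0011 → (cmp)
[4] flags=0011 LE?T → r2=0xef
[5] flags=0011 NE?T → r0=0x46
[6] flags=0011 GT?F → skip

EXEC = [1,4,5]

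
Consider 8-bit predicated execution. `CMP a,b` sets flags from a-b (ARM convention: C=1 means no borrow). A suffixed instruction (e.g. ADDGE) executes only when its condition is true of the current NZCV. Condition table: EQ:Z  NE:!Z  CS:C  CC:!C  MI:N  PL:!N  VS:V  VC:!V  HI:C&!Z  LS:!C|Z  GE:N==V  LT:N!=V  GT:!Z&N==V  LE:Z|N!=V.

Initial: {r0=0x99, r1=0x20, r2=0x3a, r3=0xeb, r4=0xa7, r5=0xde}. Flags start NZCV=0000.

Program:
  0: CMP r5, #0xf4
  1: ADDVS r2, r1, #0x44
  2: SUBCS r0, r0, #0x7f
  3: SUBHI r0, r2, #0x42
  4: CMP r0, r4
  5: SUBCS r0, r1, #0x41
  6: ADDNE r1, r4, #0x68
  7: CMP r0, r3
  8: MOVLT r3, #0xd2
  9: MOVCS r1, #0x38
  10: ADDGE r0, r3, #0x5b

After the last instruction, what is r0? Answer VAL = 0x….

VAL = 0x99

[0] flags=1000 → (cmp)
[1] flags=1000 VS?F → skip
[2] flags=1000 CS?F → skip
[3] flags=1000 HI?F → skip
[4] flags=1000 → (cmp)
[5] flags=1000 CS?F → skip
[6] flags=1000 NE?T → r1=0x0f
[7] flags=1000 → (cmp)
[8] flags=1000 LT?T → r3=0xd2
[9] flags=1000 CS?F → skip
[10] flags=1000 GE?F → skip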